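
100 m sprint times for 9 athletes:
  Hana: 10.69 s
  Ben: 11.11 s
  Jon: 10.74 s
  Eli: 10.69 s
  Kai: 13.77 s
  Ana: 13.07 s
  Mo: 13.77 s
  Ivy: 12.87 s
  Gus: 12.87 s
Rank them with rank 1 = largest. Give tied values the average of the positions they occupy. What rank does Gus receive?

Sorted (descending): 13.77, 13.77, 13.07, 12.87, 12.87, 11.11, 10.74, 10.69, 10.69
The 2 values of 13.77 occupy positions 1–2 → average rank (1+2)/2 = 1.5.
The 2 values of 12.87 occupy positions 4–5 → average rank (4+5)/2 = 4.5.
The 2 values of 10.69 occupy positions 8–9 → average rank (8+9)/2 = 8.5.
Gus has value 12.87 s → rank 4.5.

4.5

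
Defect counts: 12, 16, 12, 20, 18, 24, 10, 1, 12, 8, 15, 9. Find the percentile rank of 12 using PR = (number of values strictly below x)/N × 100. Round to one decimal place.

N = 12.
Strictly below 12: 4. Equal to 12: 3.
PR = 4/12 × 100 = 33.3

33.3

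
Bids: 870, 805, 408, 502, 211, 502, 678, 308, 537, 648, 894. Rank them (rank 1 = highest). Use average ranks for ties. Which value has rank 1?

Sorted (descending): 894, 870, 805, 678, 648, 537, 502, 502, 408, 308, 211
The 2 values of 502 occupy positions 7–8 → average rank (7+8)/2 = 7.5.
Rank 1 → value 894.

894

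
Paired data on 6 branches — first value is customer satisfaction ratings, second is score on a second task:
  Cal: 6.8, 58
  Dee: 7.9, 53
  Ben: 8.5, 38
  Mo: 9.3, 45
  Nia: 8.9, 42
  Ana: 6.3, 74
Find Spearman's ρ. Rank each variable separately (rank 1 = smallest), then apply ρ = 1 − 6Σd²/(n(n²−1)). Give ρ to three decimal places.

-0.771

Ranks of variable 1: 2, 3, 4, 6, 5, 1
Ranks of variable 2: 5, 4, 1, 3, 2, 6
d = r₁ − r₂: -3, -1, 3, 3, 3, -5
d²: 9, 1, 9, 9, 9, 25; Σd² = 62
ρ = 1 − 6·62/(6·35) = 1 − 372/210 = -0.771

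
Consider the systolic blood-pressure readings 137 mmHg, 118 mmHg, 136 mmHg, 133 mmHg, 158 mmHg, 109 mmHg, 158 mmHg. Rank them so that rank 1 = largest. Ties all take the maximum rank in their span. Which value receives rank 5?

133

Sorted (descending): 158, 158, 137, 136, 133, 118, 109
The 2 values of 158 occupy positions 1–2 → each gets rank 2.
Rank 5 → value 133.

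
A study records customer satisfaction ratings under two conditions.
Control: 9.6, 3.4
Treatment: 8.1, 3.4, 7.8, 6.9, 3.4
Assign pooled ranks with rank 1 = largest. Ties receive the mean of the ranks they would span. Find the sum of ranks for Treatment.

21

Sorted (descending): 9.6, 8.1, 7.8, 6.9, 3.4, 3.4, 3.4
The 3 values of 3.4 occupy positions 5–7 → average rank 6.
Treatment values → pooled ranks: 8.1→2, 3.4→6, 7.8→3, 6.9→4, 3.4→6
Rank sum = 2 + 6 + 3 + 4 + 6 = 21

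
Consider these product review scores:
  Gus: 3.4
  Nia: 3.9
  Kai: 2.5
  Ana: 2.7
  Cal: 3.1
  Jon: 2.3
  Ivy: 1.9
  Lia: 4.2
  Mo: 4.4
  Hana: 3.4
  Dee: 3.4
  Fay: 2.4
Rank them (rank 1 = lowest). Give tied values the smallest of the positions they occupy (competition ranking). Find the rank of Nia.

10

Sorted (ascending): 1.9, 2.3, 2.4, 2.5, 2.7, 3.1, 3.4, 3.4, 3.4, 3.9, 4.2, 4.4
The 3 values of 3.4 occupy positions 7–9 → each gets rank 7.
Nia has value 3.9 → rank 10.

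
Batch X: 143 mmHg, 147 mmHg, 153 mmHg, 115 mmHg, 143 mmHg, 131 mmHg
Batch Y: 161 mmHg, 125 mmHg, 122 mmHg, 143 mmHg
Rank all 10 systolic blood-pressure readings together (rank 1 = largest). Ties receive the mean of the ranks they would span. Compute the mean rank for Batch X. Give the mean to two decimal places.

5.33

Sorted (descending): 161, 153, 147, 143, 143, 143, 131, 125, 122, 115
The 3 values of 143 occupy positions 4–6 → average rank 5.
Batch X values → pooled ranks: 143→5, 147→3, 153→2, 115→10, 143→5, 131→7
Mean rank = (5 + 3 + 2 + 10 + 5 + 7) / 6 = 5.33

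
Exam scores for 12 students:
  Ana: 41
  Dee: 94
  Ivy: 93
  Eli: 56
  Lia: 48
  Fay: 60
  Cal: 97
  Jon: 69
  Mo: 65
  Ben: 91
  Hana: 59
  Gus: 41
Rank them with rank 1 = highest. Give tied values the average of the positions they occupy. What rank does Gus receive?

11.5

Sorted (descending): 97, 94, 93, 91, 69, 65, 60, 59, 56, 48, 41, 41
The 2 values of 41 occupy positions 11–12 → average rank (11+12)/2 = 11.5.
Gus has value 41 → rank 11.5.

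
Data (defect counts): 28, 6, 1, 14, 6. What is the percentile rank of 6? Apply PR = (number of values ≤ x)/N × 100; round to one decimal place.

60.0

N = 5.
Strictly below 6: 1. Equal to 6: 2.
PR = 3/5 × 100 = 60.0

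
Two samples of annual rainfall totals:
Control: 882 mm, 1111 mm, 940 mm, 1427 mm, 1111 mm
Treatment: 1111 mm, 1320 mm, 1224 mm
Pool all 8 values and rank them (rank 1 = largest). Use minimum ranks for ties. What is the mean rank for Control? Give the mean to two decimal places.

Sorted (descending): 1427, 1320, 1224, 1111, 1111, 1111, 940, 882
The 3 values of 1111 occupy positions 4–6 → each gets rank 4.
Control values → pooled ranks: 882→8, 1111→4, 940→7, 1427→1, 1111→4
Mean rank = (8 + 4 + 7 + 1 + 4) / 5 = 4.80

4.80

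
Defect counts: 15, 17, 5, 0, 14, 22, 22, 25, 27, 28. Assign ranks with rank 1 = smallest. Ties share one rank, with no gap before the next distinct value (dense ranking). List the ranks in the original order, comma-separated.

4, 5, 2, 1, 3, 6, 6, 7, 8, 9

Sorted (ascending): 0, 5, 14, 15, 17, 22, 22, 25, 27, 28
The 2 values of 22 share dense rank 6.
Remaining distinct values take the next consecutive integers.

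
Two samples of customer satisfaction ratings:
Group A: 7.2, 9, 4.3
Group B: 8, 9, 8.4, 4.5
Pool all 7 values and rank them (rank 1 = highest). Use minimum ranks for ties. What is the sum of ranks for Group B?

14

Sorted (descending): 9, 9, 8.4, 8, 7.2, 4.5, 4.3
The 2 values of 9 occupy positions 1–2 → each gets rank 1.
Group B values → pooled ranks: 8→4, 9→1, 8.4→3, 4.5→6
Rank sum = 4 + 1 + 3 + 6 = 14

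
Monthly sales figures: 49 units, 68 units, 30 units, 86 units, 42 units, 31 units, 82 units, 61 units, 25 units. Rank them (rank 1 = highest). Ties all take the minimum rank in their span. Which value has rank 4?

Sorted (descending): 86, 82, 68, 61, 49, 42, 31, 30, 25
No ties — each value takes its position as its rank.
Rank 4 → value 61.

61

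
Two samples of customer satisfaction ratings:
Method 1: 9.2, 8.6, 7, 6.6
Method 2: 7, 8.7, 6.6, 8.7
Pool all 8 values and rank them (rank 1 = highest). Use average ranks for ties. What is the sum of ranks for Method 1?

18

Sorted (descending): 9.2, 8.7, 8.7, 8.6, 7, 7, 6.6, 6.6
The 2 values of 8.7 occupy positions 2–3 → average rank (2+3)/2 = 2.5.
The 2 values of 7 occupy positions 5–6 → average rank (5+6)/2 = 5.5.
The 2 values of 6.6 occupy positions 7–8 → average rank (7+8)/2 = 7.5.
Method 1 values → pooled ranks: 9.2→1, 8.6→4, 7→5.5, 6.6→7.5
Rank sum = 1 + 4 + 5.5 + 7.5 = 18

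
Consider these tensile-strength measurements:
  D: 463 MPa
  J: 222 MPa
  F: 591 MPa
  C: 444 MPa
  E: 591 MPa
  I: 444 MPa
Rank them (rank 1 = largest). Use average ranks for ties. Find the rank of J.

6

Sorted (descending): 591, 591, 463, 444, 444, 222
The 2 values of 591 occupy positions 1–2 → average rank (1+2)/2 = 1.5.
The 2 values of 444 occupy positions 4–5 → average rank (4+5)/2 = 4.5.
J has value 222 MPa → rank 6.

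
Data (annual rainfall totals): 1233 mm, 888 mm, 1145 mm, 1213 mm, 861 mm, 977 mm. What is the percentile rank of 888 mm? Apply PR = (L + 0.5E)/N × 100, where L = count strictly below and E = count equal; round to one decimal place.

N = 6.
Strictly below 888: 1. Equal to 888: 1.
PR = (1 + 0.5·1)/6 × 100 = 25.0

25.0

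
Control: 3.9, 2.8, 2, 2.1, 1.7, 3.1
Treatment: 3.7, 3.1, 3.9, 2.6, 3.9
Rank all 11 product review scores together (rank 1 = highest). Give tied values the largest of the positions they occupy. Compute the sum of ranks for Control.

46

Sorted (descending): 3.9, 3.9, 3.9, 3.7, 3.1, 3.1, 2.8, 2.6, 2.1, 2, 1.7
The 3 values of 3.9 occupy positions 1–3 → each gets rank 3.
The 2 values of 3.1 occupy positions 5–6 → each gets rank 6.
Control values → pooled ranks: 3.9→3, 2.8→7, 2→10, 2.1→9, 1.7→11, 3.1→6
Rank sum = 3 + 7 + 10 + 9 + 11 + 6 = 46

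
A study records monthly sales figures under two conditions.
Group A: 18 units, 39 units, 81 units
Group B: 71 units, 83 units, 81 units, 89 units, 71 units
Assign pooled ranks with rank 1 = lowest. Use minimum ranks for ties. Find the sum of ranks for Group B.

Sorted (ascending): 18, 39, 71, 71, 81, 81, 83, 89
The 2 values of 71 occupy positions 3–4 → each gets rank 3.
The 2 values of 81 occupy positions 5–6 → each gets rank 5.
Group B values → pooled ranks: 71→3, 83→7, 81→5, 89→8, 71→3
Rank sum = 3 + 7 + 5 + 8 + 3 = 26

26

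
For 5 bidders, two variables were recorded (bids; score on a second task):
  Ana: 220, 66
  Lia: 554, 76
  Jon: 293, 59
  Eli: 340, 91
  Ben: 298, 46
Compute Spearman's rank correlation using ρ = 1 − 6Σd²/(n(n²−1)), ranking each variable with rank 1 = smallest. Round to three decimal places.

Ranks of variable 1: 1, 5, 2, 4, 3
Ranks of variable 2: 3, 4, 2, 5, 1
d = r₁ − r₂: -2, 1, 0, -1, 2
d²: 4, 1, 0, 1, 4; Σd² = 10
ρ = 1 − 6·10/(5·24) = 1 − 60/120 = 0.500

0.500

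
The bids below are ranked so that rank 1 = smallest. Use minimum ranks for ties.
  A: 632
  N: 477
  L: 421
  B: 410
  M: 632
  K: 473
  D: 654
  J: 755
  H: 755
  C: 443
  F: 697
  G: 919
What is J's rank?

10

Sorted (ascending): 410, 421, 443, 473, 477, 632, 632, 654, 697, 755, 755, 919
The 2 values of 632 occupy positions 6–7 → each gets rank 6.
The 2 values of 755 occupy positions 10–11 → each gets rank 10.
J has value 755 → rank 10.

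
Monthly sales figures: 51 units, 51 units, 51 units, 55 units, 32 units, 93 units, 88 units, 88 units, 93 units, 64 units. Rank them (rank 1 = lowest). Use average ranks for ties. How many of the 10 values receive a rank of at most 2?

Sorted (ascending): 32, 51, 51, 51, 55, 64, 88, 88, 93, 93
The 3 values of 51 occupy positions 2–4 → average rank 3.
The 2 values of 88 occupy positions 7–8 → average rank (7+8)/2 = 7.5.
The 2 values of 93 occupy positions 9–10 → average rank (9+10)/2 = 9.5.
Ranks ≤ 2: {1} → 1 value.

1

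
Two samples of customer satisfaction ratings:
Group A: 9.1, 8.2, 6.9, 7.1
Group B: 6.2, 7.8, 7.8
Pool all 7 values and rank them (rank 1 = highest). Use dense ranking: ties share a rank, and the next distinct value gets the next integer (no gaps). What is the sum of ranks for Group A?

12

Sorted (descending): 9.1, 8.2, 7.8, 7.8, 7.1, 6.9, 6.2
The 2 values of 7.8 share dense rank 3.
Remaining distinct values take the next consecutive integers.
Group A values → pooled ranks: 9.1→1, 8.2→2, 6.9→5, 7.1→4
Rank sum = 1 + 2 + 5 + 4 = 12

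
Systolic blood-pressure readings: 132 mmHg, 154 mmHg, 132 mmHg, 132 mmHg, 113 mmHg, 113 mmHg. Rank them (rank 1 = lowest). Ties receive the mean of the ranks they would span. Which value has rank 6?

Sorted (ascending): 113, 113, 132, 132, 132, 154
The 2 values of 113 occupy positions 1–2 → average rank (1+2)/2 = 1.5.
The 3 values of 132 occupy positions 3–5 → average rank 4.
Rank 6 → value 154.

154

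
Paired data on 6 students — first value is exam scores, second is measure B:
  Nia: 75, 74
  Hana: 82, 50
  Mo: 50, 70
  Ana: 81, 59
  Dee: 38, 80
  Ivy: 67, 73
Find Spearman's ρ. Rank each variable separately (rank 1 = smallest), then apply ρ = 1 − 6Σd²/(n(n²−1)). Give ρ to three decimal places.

Ranks of variable 1: 4, 6, 2, 5, 1, 3
Ranks of variable 2: 5, 1, 3, 2, 6, 4
d = r₁ − r₂: -1, 5, -1, 3, -5, -1
d²: 1, 25, 1, 9, 25, 1; Σd² = 62
ρ = 1 − 6·62/(6·35) = 1 − 372/210 = -0.771

-0.771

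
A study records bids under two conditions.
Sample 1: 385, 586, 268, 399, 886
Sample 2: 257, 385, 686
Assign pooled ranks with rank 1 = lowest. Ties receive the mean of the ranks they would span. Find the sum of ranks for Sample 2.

11.5

Sorted (ascending): 257, 268, 385, 385, 399, 586, 686, 886
The 2 values of 385 occupy positions 3–4 → average rank (3+4)/2 = 3.5.
Sample 2 values → pooled ranks: 257→1, 385→3.5, 686→7
Rank sum = 1 + 3.5 + 7 = 11.5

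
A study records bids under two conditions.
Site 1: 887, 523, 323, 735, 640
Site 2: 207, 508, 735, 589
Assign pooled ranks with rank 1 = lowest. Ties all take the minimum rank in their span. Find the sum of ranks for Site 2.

Sorted (ascending): 207, 323, 508, 523, 589, 640, 735, 735, 887
The 2 values of 735 occupy positions 7–8 → each gets rank 7.
Site 2 values → pooled ranks: 207→1, 508→3, 735→7, 589→5
Rank sum = 1 + 3 + 7 + 5 = 16

16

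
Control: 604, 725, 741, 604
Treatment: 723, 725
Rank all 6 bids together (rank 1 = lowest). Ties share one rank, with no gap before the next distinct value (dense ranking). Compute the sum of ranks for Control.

9

Sorted (ascending): 604, 604, 723, 725, 725, 741
The 2 values of 604 share dense rank 1.
The 2 values of 725 share dense rank 3.
Remaining distinct values take the next consecutive integers.
Control values → pooled ranks: 604→1, 725→3, 741→4, 604→1
Rank sum = 1 + 3 + 4 + 1 = 9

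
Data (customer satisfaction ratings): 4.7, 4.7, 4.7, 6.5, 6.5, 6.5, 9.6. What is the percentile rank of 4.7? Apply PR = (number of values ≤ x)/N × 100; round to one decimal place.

42.9

N = 7.
Strictly below 4.7: 0. Equal to 4.7: 3.
PR = 3/7 × 100 = 42.9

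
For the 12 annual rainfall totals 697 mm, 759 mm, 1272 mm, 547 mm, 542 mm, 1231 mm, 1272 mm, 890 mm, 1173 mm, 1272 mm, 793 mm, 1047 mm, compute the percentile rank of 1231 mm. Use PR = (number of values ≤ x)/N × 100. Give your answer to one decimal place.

N = 12.
Strictly below 1231: 8. Equal to 1231: 1.
PR = 9/12 × 100 = 75.0

75.0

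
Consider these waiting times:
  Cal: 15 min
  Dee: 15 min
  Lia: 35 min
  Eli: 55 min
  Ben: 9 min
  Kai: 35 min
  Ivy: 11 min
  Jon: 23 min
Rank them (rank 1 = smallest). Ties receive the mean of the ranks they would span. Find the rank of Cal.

3.5

Sorted (ascending): 9, 11, 15, 15, 23, 35, 35, 55
The 2 values of 15 occupy positions 3–4 → average rank (3+4)/2 = 3.5.
The 2 values of 35 occupy positions 6–7 → average rank (6+7)/2 = 6.5.
Cal has value 15 min → rank 3.5.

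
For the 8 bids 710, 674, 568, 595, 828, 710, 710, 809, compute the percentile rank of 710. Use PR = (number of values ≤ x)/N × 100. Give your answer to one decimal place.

75.0

N = 8.
Strictly below 710: 3. Equal to 710: 3.
PR = 6/8 × 100 = 75.0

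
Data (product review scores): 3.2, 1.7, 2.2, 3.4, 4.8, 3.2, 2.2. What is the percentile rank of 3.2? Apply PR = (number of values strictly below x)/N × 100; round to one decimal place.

N = 7.
Strictly below 3.2: 3. Equal to 3.2: 2.
PR = 3/7 × 100 = 42.9

42.9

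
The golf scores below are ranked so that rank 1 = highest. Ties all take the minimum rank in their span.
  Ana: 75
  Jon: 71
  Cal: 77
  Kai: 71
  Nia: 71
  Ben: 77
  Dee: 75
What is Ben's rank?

Sorted (descending): 77, 77, 75, 75, 71, 71, 71
The 2 values of 77 occupy positions 1–2 → each gets rank 1.
The 2 values of 75 occupy positions 3–4 → each gets rank 3.
The 3 values of 71 occupy positions 5–7 → each gets rank 5.
Ben has value 77 → rank 1.

1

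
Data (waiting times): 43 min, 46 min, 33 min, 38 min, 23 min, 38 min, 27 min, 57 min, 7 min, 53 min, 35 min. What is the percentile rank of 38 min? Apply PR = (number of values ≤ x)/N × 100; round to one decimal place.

63.6

N = 11.
Strictly below 38: 5. Equal to 38: 2.
PR = 7/11 × 100 = 63.6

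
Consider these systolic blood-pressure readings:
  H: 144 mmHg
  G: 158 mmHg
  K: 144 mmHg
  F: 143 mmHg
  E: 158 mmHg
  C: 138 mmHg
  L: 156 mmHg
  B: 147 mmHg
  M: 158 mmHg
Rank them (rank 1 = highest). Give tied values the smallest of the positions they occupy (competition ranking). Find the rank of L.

4

Sorted (descending): 158, 158, 158, 156, 147, 144, 144, 143, 138
The 3 values of 158 occupy positions 1–3 → each gets rank 1.
The 2 values of 144 occupy positions 6–7 → each gets rank 6.
L has value 156 mmHg → rank 4.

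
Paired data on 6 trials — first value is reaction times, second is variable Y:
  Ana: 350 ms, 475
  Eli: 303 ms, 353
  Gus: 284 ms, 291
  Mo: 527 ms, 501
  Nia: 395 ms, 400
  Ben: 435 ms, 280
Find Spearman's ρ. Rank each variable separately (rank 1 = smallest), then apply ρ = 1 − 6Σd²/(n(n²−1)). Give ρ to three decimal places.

Ranks of variable 1: 3, 2, 1, 6, 4, 5
Ranks of variable 2: 5, 3, 2, 6, 4, 1
d = r₁ − r₂: -2, -1, -1, 0, 0, 4
d²: 4, 1, 1, 0, 0, 16; Σd² = 22
ρ = 1 − 6·22/(6·35) = 1 − 132/210 = 0.371

0.371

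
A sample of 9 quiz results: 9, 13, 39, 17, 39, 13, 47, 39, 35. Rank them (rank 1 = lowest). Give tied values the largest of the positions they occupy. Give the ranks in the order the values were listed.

1, 3, 8, 4, 8, 3, 9, 8, 5

Sorted (ascending): 9, 13, 13, 17, 35, 39, 39, 39, 47
The 2 values of 13 occupy positions 2–3 → each gets rank 3.
The 3 values of 39 occupy positions 6–8 → each gets rank 8.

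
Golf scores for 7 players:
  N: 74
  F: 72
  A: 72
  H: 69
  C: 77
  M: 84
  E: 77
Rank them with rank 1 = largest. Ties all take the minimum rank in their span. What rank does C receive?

Sorted (descending): 84, 77, 77, 74, 72, 72, 69
The 2 values of 77 occupy positions 2–3 → each gets rank 2.
The 2 values of 72 occupy positions 5–6 → each gets rank 5.
C has value 77 → rank 2.

2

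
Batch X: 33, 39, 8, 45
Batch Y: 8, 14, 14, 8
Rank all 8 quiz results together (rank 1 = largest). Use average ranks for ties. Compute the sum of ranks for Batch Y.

23

Sorted (descending): 45, 39, 33, 14, 14, 8, 8, 8
The 2 values of 14 occupy positions 4–5 → average rank (4+5)/2 = 4.5.
The 3 values of 8 occupy positions 6–8 → average rank 7.
Batch Y values → pooled ranks: 8→7, 14→4.5, 14→4.5, 8→7
Rank sum = 7 + 4.5 + 4.5 + 7 = 23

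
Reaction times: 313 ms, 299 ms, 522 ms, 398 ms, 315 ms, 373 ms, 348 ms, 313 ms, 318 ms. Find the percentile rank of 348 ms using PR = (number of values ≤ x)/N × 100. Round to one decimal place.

N = 9.
Strictly below 348: 5. Equal to 348: 1.
PR = 6/9 × 100 = 66.7

66.7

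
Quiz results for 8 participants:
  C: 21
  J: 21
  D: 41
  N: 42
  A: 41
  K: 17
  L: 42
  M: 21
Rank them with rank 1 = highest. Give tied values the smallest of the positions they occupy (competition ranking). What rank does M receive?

Sorted (descending): 42, 42, 41, 41, 21, 21, 21, 17
The 2 values of 42 occupy positions 1–2 → each gets rank 1.
The 2 values of 41 occupy positions 3–4 → each gets rank 3.
The 3 values of 21 occupy positions 5–7 → each gets rank 5.
M has value 21 → rank 5.

5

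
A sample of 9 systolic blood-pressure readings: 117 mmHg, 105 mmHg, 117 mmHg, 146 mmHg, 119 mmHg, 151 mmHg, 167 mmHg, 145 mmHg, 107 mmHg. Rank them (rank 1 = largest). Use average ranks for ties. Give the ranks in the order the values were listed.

Sorted (descending): 167, 151, 146, 145, 119, 117, 117, 107, 105
The 2 values of 117 occupy positions 6–7 → average rank (6+7)/2 = 6.5.

6.5, 9, 6.5, 3, 5, 2, 1, 4, 8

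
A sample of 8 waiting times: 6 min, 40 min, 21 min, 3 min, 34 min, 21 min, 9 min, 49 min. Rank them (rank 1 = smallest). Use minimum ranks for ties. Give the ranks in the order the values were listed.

2, 7, 4, 1, 6, 4, 3, 8

Sorted (ascending): 3, 6, 9, 21, 21, 34, 40, 49
The 2 values of 21 occupy positions 4–5 → each gets rank 4.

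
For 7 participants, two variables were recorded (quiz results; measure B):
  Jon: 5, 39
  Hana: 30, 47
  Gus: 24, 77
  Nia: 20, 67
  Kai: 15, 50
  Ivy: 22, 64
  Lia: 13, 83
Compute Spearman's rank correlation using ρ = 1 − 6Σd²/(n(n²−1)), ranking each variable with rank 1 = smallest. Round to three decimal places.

0.071

Ranks of variable 1: 1, 7, 6, 4, 3, 5, 2
Ranks of variable 2: 1, 2, 6, 5, 3, 4, 7
d = r₁ − r₂: 0, 5, 0, -1, 0, 1, -5
d²: 0, 25, 0, 1, 0, 1, 25; Σd² = 52
ρ = 1 − 6·52/(7·48) = 1 − 312/336 = 0.071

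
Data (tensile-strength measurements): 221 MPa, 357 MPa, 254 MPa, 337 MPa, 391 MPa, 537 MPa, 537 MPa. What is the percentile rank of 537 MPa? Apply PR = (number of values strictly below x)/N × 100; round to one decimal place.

N = 7.
Strictly below 537: 5. Equal to 537: 2.
PR = 5/7 × 100 = 71.4

71.4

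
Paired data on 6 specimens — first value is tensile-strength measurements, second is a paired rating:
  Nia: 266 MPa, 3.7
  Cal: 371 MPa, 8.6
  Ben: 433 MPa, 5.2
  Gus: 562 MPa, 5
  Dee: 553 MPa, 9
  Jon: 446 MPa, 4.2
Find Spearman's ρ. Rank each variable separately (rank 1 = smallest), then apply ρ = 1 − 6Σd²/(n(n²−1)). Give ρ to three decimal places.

0.314

Ranks of variable 1: 1, 2, 3, 6, 5, 4
Ranks of variable 2: 1, 5, 4, 3, 6, 2
d = r₁ − r₂: 0, -3, -1, 3, -1, 2
d²: 0, 9, 1, 9, 1, 4; Σd² = 24
ρ = 1 − 6·24/(6·35) = 1 − 144/210 = 0.314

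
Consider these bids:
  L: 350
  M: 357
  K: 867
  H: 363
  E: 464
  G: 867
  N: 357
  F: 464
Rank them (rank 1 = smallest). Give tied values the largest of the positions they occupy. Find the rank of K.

Sorted (ascending): 350, 357, 357, 363, 464, 464, 867, 867
The 2 values of 357 occupy positions 2–3 → each gets rank 3.
The 2 values of 464 occupy positions 5–6 → each gets rank 6.
The 2 values of 867 occupy positions 7–8 → each gets rank 8.
K has value 867 → rank 8.

8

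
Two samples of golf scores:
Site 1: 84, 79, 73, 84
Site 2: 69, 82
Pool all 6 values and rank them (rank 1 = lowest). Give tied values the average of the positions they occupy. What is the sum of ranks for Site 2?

5

Sorted (ascending): 69, 73, 79, 82, 84, 84
The 2 values of 84 occupy positions 5–6 → average rank (5+6)/2 = 5.5.
Site 2 values → pooled ranks: 69→1, 82→4
Rank sum = 1 + 4 = 5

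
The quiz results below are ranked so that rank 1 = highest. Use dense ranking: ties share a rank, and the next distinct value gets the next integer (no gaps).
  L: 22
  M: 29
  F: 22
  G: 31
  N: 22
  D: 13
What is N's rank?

3

Sorted (descending): 31, 29, 22, 22, 22, 13
The 3 values of 22 share dense rank 3.
Remaining distinct values take the next consecutive integers.
N has value 22 → rank 3.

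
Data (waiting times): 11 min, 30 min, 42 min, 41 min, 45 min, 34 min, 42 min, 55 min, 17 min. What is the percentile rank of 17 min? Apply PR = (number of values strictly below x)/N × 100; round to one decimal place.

N = 9.
Strictly below 17: 1. Equal to 17: 1.
PR = 1/9 × 100 = 11.1

11.1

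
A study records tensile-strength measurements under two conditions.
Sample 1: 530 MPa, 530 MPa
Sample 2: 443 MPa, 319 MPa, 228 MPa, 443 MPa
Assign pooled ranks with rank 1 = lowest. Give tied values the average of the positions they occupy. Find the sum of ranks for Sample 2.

10

Sorted (ascending): 228, 319, 443, 443, 530, 530
The 2 values of 443 occupy positions 3–4 → average rank (3+4)/2 = 3.5.
The 2 values of 530 occupy positions 5–6 → average rank (5+6)/2 = 5.5.
Sample 2 values → pooled ranks: 443→3.5, 319→2, 228→1, 443→3.5
Rank sum = 3.5 + 2 + 1 + 3.5 = 10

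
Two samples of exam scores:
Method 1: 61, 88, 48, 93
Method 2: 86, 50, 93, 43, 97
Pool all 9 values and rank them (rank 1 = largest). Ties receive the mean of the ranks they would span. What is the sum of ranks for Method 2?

24.5

Sorted (descending): 97, 93, 93, 88, 86, 61, 50, 48, 43
The 2 values of 93 occupy positions 2–3 → average rank (2+3)/2 = 2.5.
Method 2 values → pooled ranks: 86→5, 50→7, 93→2.5, 43→9, 97→1
Rank sum = 5 + 7 + 2.5 + 9 + 1 = 24.5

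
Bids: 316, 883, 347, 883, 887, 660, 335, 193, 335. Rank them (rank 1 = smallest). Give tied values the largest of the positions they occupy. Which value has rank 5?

347

Sorted (ascending): 193, 316, 335, 335, 347, 660, 883, 883, 887
The 2 values of 335 occupy positions 3–4 → each gets rank 4.
The 2 values of 883 occupy positions 7–8 → each gets rank 8.
Rank 5 → value 347.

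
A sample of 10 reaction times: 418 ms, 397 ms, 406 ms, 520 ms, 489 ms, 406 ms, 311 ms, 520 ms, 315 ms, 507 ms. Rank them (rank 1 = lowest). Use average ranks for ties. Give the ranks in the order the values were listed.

6, 3, 4.5, 9.5, 7, 4.5, 1, 9.5, 2, 8

Sorted (ascending): 311, 315, 397, 406, 406, 418, 489, 507, 520, 520
The 2 values of 406 occupy positions 4–5 → average rank (4+5)/2 = 4.5.
The 2 values of 520 occupy positions 9–10 → average rank (9+10)/2 = 9.5.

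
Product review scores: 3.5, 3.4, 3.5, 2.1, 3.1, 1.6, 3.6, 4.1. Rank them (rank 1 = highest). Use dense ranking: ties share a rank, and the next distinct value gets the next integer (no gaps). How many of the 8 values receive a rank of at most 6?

7

Sorted (descending): 4.1, 3.6, 3.5, 3.5, 3.4, 3.1, 2.1, 1.6
The 2 values of 3.5 share dense rank 3.
Remaining distinct values take the next consecutive integers.
Ranks ≤ 6: {1, 2, 3, 3, 4, 5, 6} → 7 values.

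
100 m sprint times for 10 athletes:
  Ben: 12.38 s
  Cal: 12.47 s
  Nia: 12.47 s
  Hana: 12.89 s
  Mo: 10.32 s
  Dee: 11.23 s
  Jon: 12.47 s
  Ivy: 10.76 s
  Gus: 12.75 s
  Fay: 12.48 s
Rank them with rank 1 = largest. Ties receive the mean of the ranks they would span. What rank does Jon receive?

Sorted (descending): 12.89, 12.75, 12.48, 12.47, 12.47, 12.47, 12.38, 11.23, 10.76, 10.32
The 3 values of 12.47 occupy positions 4–6 → average rank 5.
Jon has value 12.47 s → rank 5.

5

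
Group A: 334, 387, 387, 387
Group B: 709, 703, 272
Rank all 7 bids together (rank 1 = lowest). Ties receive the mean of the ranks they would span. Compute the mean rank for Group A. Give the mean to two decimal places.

Sorted (ascending): 272, 334, 387, 387, 387, 703, 709
The 3 values of 387 occupy positions 3–5 → average rank 4.
Group A values → pooled ranks: 334→2, 387→4, 387→4, 387→4
Mean rank = (2 + 4 + 4 + 4) / 4 = 3.50

3.50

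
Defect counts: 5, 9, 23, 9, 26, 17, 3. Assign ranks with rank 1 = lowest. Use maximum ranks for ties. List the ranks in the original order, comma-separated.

2, 4, 6, 4, 7, 5, 1

Sorted (ascending): 3, 5, 9, 9, 17, 23, 26
The 2 values of 9 occupy positions 3–4 → each gets rank 4.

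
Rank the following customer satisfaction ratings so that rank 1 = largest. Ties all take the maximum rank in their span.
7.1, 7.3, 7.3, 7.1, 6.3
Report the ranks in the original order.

4, 2, 2, 4, 5

Sorted (descending): 7.3, 7.3, 7.1, 7.1, 6.3
The 2 values of 7.3 occupy positions 1–2 → each gets rank 2.
The 2 values of 7.1 occupy positions 3–4 → each gets rank 4.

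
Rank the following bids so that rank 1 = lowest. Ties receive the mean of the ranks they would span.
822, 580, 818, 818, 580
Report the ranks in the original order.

Sorted (ascending): 580, 580, 818, 818, 822
The 2 values of 580 occupy positions 1–2 → average rank (1+2)/2 = 1.5.
The 2 values of 818 occupy positions 3–4 → average rank (3+4)/2 = 3.5.

5, 1.5, 3.5, 3.5, 1.5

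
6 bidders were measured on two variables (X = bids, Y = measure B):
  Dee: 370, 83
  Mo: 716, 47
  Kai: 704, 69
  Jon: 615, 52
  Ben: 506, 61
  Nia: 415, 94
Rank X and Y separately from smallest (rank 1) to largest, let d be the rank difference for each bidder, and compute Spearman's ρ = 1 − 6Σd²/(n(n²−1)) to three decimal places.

Ranks of variable 1: 1, 6, 5, 4, 3, 2
Ranks of variable 2: 5, 1, 4, 2, 3, 6
d = r₁ − r₂: -4, 5, 1, 2, 0, -4
d²: 16, 25, 1, 4, 0, 16; Σd² = 62
ρ = 1 − 6·62/(6·35) = 1 − 372/210 = -0.771

-0.771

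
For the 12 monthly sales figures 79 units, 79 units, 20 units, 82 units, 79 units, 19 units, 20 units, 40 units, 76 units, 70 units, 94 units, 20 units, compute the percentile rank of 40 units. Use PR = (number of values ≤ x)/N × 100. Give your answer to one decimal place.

41.7

N = 12.
Strictly below 40: 4. Equal to 40: 1.
PR = 5/12 × 100 = 41.7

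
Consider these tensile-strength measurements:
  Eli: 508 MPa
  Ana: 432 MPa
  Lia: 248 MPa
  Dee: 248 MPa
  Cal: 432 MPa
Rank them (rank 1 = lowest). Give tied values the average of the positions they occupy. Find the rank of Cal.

Sorted (ascending): 248, 248, 432, 432, 508
The 2 values of 248 occupy positions 1–2 → average rank (1+2)/2 = 1.5.
The 2 values of 432 occupy positions 3–4 → average rank (3+4)/2 = 3.5.
Cal has value 432 MPa → rank 3.5.

3.5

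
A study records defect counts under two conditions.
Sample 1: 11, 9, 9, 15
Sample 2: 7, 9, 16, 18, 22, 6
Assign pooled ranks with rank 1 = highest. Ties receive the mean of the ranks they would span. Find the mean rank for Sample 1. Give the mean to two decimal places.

5.75

Sorted (descending): 22, 18, 16, 15, 11, 9, 9, 9, 7, 6
The 3 values of 9 occupy positions 6–8 → average rank 7.
Sample 1 values → pooled ranks: 11→5, 9→7, 9→7, 15→4
Mean rank = (5 + 7 + 7 + 4) / 4 = 5.75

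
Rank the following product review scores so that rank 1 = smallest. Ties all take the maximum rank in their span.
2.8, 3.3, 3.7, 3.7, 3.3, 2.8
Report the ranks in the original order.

Sorted (ascending): 2.8, 2.8, 3.3, 3.3, 3.7, 3.7
The 2 values of 2.8 occupy positions 1–2 → each gets rank 2.
The 2 values of 3.3 occupy positions 3–4 → each gets rank 4.
The 2 values of 3.7 occupy positions 5–6 → each gets rank 6.

2, 4, 6, 6, 4, 2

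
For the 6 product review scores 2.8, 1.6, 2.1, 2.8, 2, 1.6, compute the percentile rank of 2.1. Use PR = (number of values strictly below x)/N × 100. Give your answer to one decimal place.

50.0

N = 6.
Strictly below 2.1: 3. Equal to 2.1: 1.
PR = 3/6 × 100 = 50.0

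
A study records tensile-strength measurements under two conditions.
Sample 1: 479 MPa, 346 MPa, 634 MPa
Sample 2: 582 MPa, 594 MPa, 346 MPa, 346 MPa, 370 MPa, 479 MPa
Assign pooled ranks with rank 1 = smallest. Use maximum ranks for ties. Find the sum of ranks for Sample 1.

Sorted (ascending): 346, 346, 346, 370, 479, 479, 582, 594, 634
The 3 values of 346 occupy positions 1–3 → each gets rank 3.
The 2 values of 479 occupy positions 5–6 → each gets rank 6.
Sample 1 values → pooled ranks: 479→6, 346→3, 634→9
Rank sum = 6 + 3 + 9 = 18

18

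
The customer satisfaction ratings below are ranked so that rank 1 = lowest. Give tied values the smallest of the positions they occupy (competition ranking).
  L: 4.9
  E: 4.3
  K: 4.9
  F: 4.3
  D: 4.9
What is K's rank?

3

Sorted (ascending): 4.3, 4.3, 4.9, 4.9, 4.9
The 2 values of 4.3 occupy positions 1–2 → each gets rank 1.
The 3 values of 4.9 occupy positions 3–5 → each gets rank 3.
K has value 4.9 → rank 3.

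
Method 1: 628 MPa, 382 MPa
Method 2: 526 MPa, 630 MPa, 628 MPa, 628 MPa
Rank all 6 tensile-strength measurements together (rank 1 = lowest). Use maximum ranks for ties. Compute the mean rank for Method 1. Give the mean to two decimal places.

Sorted (ascending): 382, 526, 628, 628, 628, 630
The 3 values of 628 occupy positions 3–5 → each gets rank 5.
Method 1 values → pooled ranks: 628→5, 382→1
Mean rank = (5 + 1) / 2 = 3.00

3.00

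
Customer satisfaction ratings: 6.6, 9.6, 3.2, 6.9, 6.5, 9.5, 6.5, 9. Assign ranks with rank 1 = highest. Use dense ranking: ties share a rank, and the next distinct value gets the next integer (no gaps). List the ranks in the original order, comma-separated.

Sorted (descending): 9.6, 9.5, 9, 6.9, 6.6, 6.5, 6.5, 3.2
The 2 values of 6.5 share dense rank 6.
Remaining distinct values take the next consecutive integers.

5, 1, 7, 4, 6, 2, 6, 3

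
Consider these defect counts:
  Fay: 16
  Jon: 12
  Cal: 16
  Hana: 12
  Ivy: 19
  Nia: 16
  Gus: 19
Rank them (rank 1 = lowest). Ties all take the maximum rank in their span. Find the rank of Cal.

5

Sorted (ascending): 12, 12, 16, 16, 16, 19, 19
The 2 values of 12 occupy positions 1–2 → each gets rank 2.
The 3 values of 16 occupy positions 3–5 → each gets rank 5.
The 2 values of 19 occupy positions 6–7 → each gets rank 7.
Cal has value 16 → rank 5.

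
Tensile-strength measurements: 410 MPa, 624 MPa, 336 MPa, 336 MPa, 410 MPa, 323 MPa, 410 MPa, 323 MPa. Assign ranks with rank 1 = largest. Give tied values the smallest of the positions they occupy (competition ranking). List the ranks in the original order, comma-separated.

Sorted (descending): 624, 410, 410, 410, 336, 336, 323, 323
The 3 values of 410 occupy positions 2–4 → each gets rank 2.
The 2 values of 336 occupy positions 5–6 → each gets rank 5.
The 2 values of 323 occupy positions 7–8 → each gets rank 7.

2, 1, 5, 5, 2, 7, 2, 7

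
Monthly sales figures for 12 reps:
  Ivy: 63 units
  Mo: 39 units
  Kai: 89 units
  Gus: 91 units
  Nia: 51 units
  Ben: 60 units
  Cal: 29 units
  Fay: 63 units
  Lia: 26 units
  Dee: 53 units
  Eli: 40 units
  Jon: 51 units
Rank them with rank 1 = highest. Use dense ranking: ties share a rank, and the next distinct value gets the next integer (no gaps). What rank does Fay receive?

3

Sorted (descending): 91, 89, 63, 63, 60, 53, 51, 51, 40, 39, 29, 26
The 2 values of 63 share dense rank 3.
The 2 values of 51 share dense rank 6.
Remaining distinct values take the next consecutive integers.
Fay has value 63 units → rank 3.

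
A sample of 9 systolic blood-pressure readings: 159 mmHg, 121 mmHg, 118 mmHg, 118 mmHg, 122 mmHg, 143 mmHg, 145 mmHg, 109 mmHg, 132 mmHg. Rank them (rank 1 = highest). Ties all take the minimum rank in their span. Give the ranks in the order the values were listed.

1, 6, 7, 7, 5, 3, 2, 9, 4

Sorted (descending): 159, 145, 143, 132, 122, 121, 118, 118, 109
The 2 values of 118 occupy positions 7–8 → each gets rank 7.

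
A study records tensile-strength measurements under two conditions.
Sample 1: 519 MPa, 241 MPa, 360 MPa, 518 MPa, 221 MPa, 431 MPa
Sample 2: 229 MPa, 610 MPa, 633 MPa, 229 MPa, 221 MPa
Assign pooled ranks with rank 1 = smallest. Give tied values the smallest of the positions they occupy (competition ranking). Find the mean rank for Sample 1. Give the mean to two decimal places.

Sorted (ascending): 221, 221, 229, 229, 241, 360, 431, 518, 519, 610, 633
The 2 values of 221 occupy positions 1–2 → each gets rank 1.
The 2 values of 229 occupy positions 3–4 → each gets rank 3.
Sample 1 values → pooled ranks: 519→9, 241→5, 360→6, 518→8, 221→1, 431→7
Mean rank = (9 + 5 + 6 + 8 + 1 + 7) / 6 = 6.00

6.00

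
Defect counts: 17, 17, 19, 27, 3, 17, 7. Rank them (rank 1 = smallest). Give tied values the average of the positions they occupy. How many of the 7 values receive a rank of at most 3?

2

Sorted (ascending): 3, 7, 17, 17, 17, 19, 27
The 3 values of 17 occupy positions 3–5 → average rank 4.
Ranks ≤ 3: {1, 2} → 2 values.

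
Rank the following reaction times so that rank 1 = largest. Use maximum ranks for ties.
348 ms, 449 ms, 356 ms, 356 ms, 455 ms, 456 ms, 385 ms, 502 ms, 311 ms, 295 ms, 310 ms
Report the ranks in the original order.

8, 4, 7, 7, 3, 2, 5, 1, 9, 11, 10

Sorted (descending): 502, 456, 455, 449, 385, 356, 356, 348, 311, 310, 295
The 2 values of 356 occupy positions 6–7 → each gets rank 7.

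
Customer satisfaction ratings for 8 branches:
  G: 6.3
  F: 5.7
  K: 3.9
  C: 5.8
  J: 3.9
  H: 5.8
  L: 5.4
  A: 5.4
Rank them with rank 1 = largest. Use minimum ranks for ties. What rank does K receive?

7

Sorted (descending): 6.3, 5.8, 5.8, 5.7, 5.4, 5.4, 3.9, 3.9
The 2 values of 5.8 occupy positions 2–3 → each gets rank 2.
The 2 values of 5.4 occupy positions 5–6 → each gets rank 5.
The 2 values of 3.9 occupy positions 7–8 → each gets rank 7.
K has value 3.9 → rank 7.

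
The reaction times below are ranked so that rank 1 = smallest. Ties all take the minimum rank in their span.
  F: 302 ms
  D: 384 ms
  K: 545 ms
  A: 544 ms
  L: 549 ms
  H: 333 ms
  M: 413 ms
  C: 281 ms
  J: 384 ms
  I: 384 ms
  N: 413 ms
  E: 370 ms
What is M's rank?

8

Sorted (ascending): 281, 302, 333, 370, 384, 384, 384, 413, 413, 544, 545, 549
The 3 values of 384 occupy positions 5–7 → each gets rank 5.
The 2 values of 413 occupy positions 8–9 → each gets rank 8.
M has value 413 ms → rank 8.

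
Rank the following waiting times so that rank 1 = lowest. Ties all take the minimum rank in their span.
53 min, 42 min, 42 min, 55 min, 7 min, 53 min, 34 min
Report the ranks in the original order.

Sorted (ascending): 7, 34, 42, 42, 53, 53, 55
The 2 values of 42 occupy positions 3–4 → each gets rank 3.
The 2 values of 53 occupy positions 5–6 → each gets rank 5.

5, 3, 3, 7, 1, 5, 2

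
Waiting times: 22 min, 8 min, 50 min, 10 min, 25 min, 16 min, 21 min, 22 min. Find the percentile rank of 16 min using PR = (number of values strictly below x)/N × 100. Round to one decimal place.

N = 8.
Strictly below 16: 2. Equal to 16: 1.
PR = 2/8 × 100 = 25.0

25.0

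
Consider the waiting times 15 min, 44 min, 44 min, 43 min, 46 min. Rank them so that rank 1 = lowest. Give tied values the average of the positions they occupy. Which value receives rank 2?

Sorted (ascending): 15, 43, 44, 44, 46
The 2 values of 44 occupy positions 3–4 → average rank (3+4)/2 = 3.5.
Rank 2 → value 43.

43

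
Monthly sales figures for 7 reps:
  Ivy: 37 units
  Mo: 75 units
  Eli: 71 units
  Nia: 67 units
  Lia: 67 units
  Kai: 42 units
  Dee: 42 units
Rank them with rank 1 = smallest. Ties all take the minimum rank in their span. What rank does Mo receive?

Sorted (ascending): 37, 42, 42, 67, 67, 71, 75
The 2 values of 42 occupy positions 2–3 → each gets rank 2.
The 2 values of 67 occupy positions 4–5 → each gets rank 4.
Mo has value 75 units → rank 7.

7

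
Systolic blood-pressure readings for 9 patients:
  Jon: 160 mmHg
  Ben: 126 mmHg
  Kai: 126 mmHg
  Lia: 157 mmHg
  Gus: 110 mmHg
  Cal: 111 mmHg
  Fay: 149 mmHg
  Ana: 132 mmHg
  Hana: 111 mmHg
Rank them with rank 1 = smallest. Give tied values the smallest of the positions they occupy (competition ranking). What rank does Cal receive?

2

Sorted (ascending): 110, 111, 111, 126, 126, 132, 149, 157, 160
The 2 values of 111 occupy positions 2–3 → each gets rank 2.
The 2 values of 126 occupy positions 4–5 → each gets rank 4.
Cal has value 111 mmHg → rank 2.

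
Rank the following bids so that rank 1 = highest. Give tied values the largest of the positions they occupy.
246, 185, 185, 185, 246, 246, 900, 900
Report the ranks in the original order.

5, 8, 8, 8, 5, 5, 2, 2

Sorted (descending): 900, 900, 246, 246, 246, 185, 185, 185
The 2 values of 900 occupy positions 1–2 → each gets rank 2.
The 3 values of 246 occupy positions 3–5 → each gets rank 5.
The 3 values of 185 occupy positions 6–8 → each gets rank 8.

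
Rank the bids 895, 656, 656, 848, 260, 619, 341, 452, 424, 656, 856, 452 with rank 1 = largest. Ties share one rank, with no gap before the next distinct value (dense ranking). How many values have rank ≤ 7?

10

Sorted (descending): 895, 856, 848, 656, 656, 656, 619, 452, 452, 424, 341, 260
The 3 values of 656 share dense rank 4.
The 2 values of 452 share dense rank 6.
Remaining distinct values take the next consecutive integers.
Ranks ≤ 7: {1, 2, 3, 4, 4, 4, 5, 6, 6, 7} → 10 values.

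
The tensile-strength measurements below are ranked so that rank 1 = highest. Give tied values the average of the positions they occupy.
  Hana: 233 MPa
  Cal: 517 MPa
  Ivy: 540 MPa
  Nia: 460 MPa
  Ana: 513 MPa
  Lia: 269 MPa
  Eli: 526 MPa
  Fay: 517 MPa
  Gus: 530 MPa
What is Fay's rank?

Sorted (descending): 540, 530, 526, 517, 517, 513, 460, 269, 233
The 2 values of 517 occupy positions 4–5 → average rank (4+5)/2 = 4.5.
Fay has value 517 MPa → rank 4.5.

4.5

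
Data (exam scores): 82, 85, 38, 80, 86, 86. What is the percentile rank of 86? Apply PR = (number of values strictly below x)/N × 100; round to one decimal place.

66.7

N = 6.
Strictly below 86: 4. Equal to 86: 2.
PR = 4/6 × 100 = 66.7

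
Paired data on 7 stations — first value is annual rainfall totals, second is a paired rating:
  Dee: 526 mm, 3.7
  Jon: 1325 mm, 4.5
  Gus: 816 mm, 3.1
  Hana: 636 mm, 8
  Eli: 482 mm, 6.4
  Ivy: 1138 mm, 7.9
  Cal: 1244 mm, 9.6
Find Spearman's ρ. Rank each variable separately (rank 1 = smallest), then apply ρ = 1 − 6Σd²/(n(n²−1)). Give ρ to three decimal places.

0.214

Ranks of variable 1: 2, 7, 4, 3, 1, 5, 6
Ranks of variable 2: 2, 3, 1, 6, 4, 5, 7
d = r₁ − r₂: 0, 4, 3, -3, -3, 0, -1
d²: 0, 16, 9, 9, 9, 0, 1; Σd² = 44
ρ = 1 − 6·44/(7·48) = 1 − 264/336 = 0.214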